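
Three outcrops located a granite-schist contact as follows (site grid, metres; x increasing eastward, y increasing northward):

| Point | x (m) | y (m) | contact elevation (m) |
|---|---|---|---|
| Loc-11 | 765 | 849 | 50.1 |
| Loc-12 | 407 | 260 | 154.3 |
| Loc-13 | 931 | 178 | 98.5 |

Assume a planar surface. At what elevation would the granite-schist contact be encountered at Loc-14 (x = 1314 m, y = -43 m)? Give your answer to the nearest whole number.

74 m

Two edge vectors: Loc-11→Loc-12 = (-358, -589, 104.2), Loc-11→Loc-13 = (166, -671, 48.4).
Normal n = (Loc-11→Loc-12) × (Loc-11→Loc-13) = (41410.6, 34624.4, 337992).
So ∂z/∂x = −n_x/n_z = −0.12252 and ∂z/∂y = −n_y/n_z = −0.10244.
Intercept c from Loc-11: 50.1 + 93.73 + 86.97 = 230.80.
At (1314, -43): z = −161.0 + 4.4 + 230.80 = 74.2 m.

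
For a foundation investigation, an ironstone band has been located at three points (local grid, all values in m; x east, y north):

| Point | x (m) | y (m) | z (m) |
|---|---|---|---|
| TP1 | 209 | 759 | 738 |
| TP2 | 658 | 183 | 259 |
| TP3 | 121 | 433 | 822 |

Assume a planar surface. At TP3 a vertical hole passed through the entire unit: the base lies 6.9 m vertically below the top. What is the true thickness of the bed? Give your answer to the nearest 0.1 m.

4.8 m

Two edge vectors: TP1→TP2 = (449, -576, -479), TP1→TP3 = (-88, -326, 84).
Normal n = (TP1→TP2) × (TP1→TP3) = (-204538, 4436, -197062).
So ∂z/∂x = −n_x/n_z = −1.03794 and ∂z/∂y = −n_y/n_z = 0.02251.
|∇z| = √(a²+b²) = 1.03818, so dip δ = arctan(1.03818) = 46.07°.
True thickness = vertical thickness × cos δ = 6.9 × cos 46.07° = 4.8 m.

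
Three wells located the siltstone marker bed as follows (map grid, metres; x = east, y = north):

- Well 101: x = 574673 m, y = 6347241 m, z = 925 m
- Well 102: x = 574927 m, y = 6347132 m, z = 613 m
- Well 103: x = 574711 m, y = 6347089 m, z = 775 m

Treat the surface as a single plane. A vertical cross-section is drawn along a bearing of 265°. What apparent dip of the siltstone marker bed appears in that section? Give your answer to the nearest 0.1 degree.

Let the plane be z = a·x + b·y + c.
Well 102−Well 101: 254a − 109b = −312;  Well 103−Well 101: 38a − 152b = −150.
Solving gives a = −0.90158, b = 0.76145.
Unit vector along 265° is (sin 265°, cos 265°) = (-0.9962, -0.0872).
Slope in that direction = a·(-0.9962) + b·(-0.0872) = 0.83179.
Apparent dip = arctan|0.83179| = 39.8° (true dip is 49.7°, so apparent ≤ true as expected).

39.8°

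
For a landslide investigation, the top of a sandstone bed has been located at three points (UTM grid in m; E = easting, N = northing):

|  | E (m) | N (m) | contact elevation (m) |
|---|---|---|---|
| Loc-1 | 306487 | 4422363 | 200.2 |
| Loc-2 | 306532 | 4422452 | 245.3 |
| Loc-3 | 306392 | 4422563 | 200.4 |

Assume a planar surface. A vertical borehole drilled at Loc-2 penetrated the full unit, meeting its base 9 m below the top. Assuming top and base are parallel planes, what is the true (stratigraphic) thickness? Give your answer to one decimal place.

Two edge vectors: Loc-1→Loc-2 = (45, 89, 45.1), Loc-1→Loc-3 = (-95, 200, 0.2).
Normal n = (Loc-1→Loc-2) × (Loc-1→Loc-3) = (-9002.2, -4293.5, 17455).
So ∂z/∂E = −n_x/n_z = 0.51574 and ∂z/∂N = −n_y/n_z = 0.24598.
|∇z| = √(a²+b²) = 0.57139, so dip δ = arctan(0.57139) = 29.74°.
True thickness = vertical thickness × cos δ = 9 × cos 29.74° = 7.8 m.

7.8 m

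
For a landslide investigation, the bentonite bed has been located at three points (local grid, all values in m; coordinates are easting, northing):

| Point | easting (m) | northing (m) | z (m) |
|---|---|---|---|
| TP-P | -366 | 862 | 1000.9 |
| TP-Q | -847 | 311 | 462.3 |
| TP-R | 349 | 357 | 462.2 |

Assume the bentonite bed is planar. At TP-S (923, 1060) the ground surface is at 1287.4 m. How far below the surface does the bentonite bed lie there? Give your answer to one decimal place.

136.5 m

Let the plane be z = a·easting + b·northing + c.
TP-Q−TP-P: −481a − 551b = −538.6;  TP-R−TP-P: 715a − 505b = −538.7.
Solving gives a = −0.038989, b = 1.011531.
Then c = 1000.9 − a·-366 − b·862 = 114.69.
At (923, 1060): z_contact = −35.99 + 1072.22 + 114.69 = 1150.93 m.
Depth below ground = 1287.4 − 1150.93 = 136.5 m.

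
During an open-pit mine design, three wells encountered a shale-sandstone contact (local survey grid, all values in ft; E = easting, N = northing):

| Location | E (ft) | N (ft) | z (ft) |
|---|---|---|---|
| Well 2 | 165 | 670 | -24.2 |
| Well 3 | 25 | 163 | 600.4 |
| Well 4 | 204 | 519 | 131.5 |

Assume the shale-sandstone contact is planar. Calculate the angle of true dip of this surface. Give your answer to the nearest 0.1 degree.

49.9°

Let the plane be z = a·E + b·N + c.
Well 3−Well 2: −140a − 507b = 624.6;  Well 4−Well 2: 39a − 151b = 155.7.
Solving gives a = −0.37579, b = −1.12818.
Gradient magnitude |∇z| = √(a² + b²) = √(0.14122 + 1.27280) = 1.18912.
True dip = arctan(1.18912) = 49.9°, dipping toward NNE (azimuth ≈ 018°).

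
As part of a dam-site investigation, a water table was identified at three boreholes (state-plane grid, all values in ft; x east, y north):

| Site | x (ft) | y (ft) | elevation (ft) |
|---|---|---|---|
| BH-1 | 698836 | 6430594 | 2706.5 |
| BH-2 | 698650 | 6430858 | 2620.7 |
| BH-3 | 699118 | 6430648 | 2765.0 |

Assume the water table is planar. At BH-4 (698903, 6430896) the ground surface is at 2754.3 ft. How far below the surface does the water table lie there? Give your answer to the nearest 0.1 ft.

79.5 ft

Two edge vectors: BH-1→BH-2 = (-186, 264, -85.8), BH-1→BH-3 = (282, 54, 58.5).
Normal n = (BH-1→BH-2) × (BH-1→BH-3) = (20077.2, -13314.6, -84492).
So ∂z/∂x = −n_x/n_z = 0.237622497 and ∂z/∂y = −n_y/n_z = −0.157584150.
Intercept c from BH-1: 2706.5 − 166059.16 + 1013359.69 = 850007.03.
At (698903, 6430896): z_contact = 166075.08 − 1013407.28 + 850007.03 = 2674.83 ft.
Depth below ground = 2754.3 − 2674.83 = 79.5 ft.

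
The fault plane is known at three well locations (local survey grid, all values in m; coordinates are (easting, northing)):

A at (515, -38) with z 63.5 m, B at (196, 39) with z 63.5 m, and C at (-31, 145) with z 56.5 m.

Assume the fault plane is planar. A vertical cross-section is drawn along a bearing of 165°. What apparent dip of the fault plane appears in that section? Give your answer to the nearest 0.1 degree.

7.0°

Two edge vectors: A→B = (-319, 77, 0), A→C = (-546, 183, -7).
Normal n = (A→B) × (A→C) = (-539, -2233, -16335).
So ∂z/∂E = −n_x/n_z = −0.03300 and ∂z/∂N = −n_y/n_z = −0.13670.
Unit vector along 165° is (sin 165°, cos 165°) = (0.2588, -0.9659).
Slope in that direction = a·(0.2588) + b·(-0.9659) = 0.12350.
Apparent dip = arctan|0.12350| = 7.0° (true dip is 8.0°, so apparent ≤ true as expected).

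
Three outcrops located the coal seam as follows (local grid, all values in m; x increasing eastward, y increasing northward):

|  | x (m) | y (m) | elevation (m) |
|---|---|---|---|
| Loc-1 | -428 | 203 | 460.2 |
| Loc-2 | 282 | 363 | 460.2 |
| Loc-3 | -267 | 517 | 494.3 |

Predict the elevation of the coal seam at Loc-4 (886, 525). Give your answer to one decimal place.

463.4 m

Two edge vectors: Loc-1→Loc-2 = (710, 160, 0), Loc-1→Loc-3 = (161, 314, 34.1).
Normal n = (Loc-1→Loc-2) × (Loc-1→Loc-3) = (5456, -24211, 197180).
So ∂z/∂x = −n_x/n_z = −0.02767 and ∂z/∂y = −n_y/n_z = 0.12279.
Intercept c from Loc-1: 460.2 − 11.84 − 24.93 = 423.43.
At (886, 525): z = −24.5 + 64.5 + 423.43 = 463.4 m.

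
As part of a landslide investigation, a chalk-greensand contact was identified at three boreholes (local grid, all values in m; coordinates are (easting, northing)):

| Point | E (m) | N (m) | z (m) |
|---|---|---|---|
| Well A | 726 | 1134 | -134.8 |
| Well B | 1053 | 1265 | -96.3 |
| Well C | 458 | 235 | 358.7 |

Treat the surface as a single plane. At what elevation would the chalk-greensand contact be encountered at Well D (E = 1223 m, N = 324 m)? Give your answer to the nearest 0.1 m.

Two edge vectors: Well A→Well B = (327, 131, 38.5), Well A→Well C = (-268, -899, 493.5).
Normal n = (Well A→Well B) × (Well A→Well C) = (99260, -171692.5, -258865).
So ∂z/∂E = −n_x/n_z = 0.383443 and ∂z/∂N = −n_y/n_z = −0.663251.
Intercept c from Well A: -134.8 − 278.38 + 752.13 = 338.95.
At (1223, 324): z = 469.0 − 214.9 + 338.95 = 593.0 m.

593.0 m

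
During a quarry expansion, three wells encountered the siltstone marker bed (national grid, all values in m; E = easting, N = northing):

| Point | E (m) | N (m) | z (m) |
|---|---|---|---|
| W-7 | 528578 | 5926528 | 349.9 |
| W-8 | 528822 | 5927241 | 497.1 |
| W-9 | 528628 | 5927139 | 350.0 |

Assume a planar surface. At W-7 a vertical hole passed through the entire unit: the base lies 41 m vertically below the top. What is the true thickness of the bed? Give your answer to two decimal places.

Two edge vectors: W-7→W-8 = (244, 713, 147.2), W-7→W-9 = (50, 611, 0.1).
Normal n = (W-7→W-8) × (W-7→W-9) = (-89867.9, 7335.6, 113434).
So ∂z/∂E = −n_x/n_z = 0.79225 and ∂z/∂N = −n_y/n_z = −0.06467.
|∇z| = √(a²+b²) = 0.79488, so dip δ = arctan(0.79488) = 38.48°.
True thickness = vertical thickness × cos δ = 41 × cos 38.48° = 32.10 m.

32.10 m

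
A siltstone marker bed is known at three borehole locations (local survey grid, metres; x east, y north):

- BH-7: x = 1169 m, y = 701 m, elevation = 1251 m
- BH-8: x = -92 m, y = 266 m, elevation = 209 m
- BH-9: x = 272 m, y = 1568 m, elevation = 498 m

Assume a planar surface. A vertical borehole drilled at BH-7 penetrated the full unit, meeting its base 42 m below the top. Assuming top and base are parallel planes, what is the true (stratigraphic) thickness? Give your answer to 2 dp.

32.32 m

Let the plane be z = a·x + b·y + c.
BH-8−BH-7: −1261a − 435b = −1042;  BH-9−BH-7: −897a + 867b = −753.
Solving gives a = 0.82978, b = −0.01002.
|∇z| = √(a²+b²) = 0.82984, so dip δ = arctan(0.82984) = 39.69°.
True thickness = vertical thickness × cos δ = 42 × cos 39.69° = 32.32 m.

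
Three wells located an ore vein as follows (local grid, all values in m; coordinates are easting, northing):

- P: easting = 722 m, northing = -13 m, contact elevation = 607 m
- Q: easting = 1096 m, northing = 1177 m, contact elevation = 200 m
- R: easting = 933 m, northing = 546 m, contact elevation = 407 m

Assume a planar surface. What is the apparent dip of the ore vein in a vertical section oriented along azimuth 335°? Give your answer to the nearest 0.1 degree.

7.6°

Let the plane be z = a·easting + b·northing + c.
Q−P: 374a + 1190b = −407;  R−P: 211a + 559b = −200.
Solving gives a = −0.24955, b = −0.26359.
Unit vector along 335° is (sin 335°, cos 335°) = (-0.4226, 0.9063).
Slope in that direction = a·(-0.4226) + b·(0.9063) = −0.13343.
Apparent dip = arctan|0.13343| = 7.6° (true dip is 19.9°, so apparent ≤ true as expected).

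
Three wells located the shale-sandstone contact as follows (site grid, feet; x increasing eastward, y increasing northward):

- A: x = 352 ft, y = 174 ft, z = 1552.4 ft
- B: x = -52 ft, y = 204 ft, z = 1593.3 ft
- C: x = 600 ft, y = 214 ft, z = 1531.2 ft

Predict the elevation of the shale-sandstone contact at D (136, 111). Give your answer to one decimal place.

1569.0 ft

Two edge vectors: A→B = (-404, 30, 40.9), A→C = (248, 40, -21.2).
Normal n = (A→B) × (A→C) = (-2272, 1578.4, -23600).
So ∂z/∂x = −n_x/n_z = −0.09627 and ∂z/∂y = −n_y/n_z = 0.06688.
Intercept c from A: 1552.4 + 33.89 − 11.64 = 1574.65.
At (136, 111): z = −13.1 + 7.4 + 1574.65 = 1569.0 ft.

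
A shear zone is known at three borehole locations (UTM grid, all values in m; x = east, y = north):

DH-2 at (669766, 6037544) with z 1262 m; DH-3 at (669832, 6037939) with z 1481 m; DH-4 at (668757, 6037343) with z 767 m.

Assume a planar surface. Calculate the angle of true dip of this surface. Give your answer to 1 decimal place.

32.1°

Let the plane be z = a·x + b·y + c.
DH-3−DH-2: 66a + 395b = 219;  DH-4−DH-2: −1009a − 201b = −495.
Solving gives a = 0.39323, b = 0.48873.
Gradient magnitude |∇z| = √(a² + b²) = √(0.15463 + 0.23885) = 0.62728.
True dip = arctan(0.62728) = 32.1°, dipping toward SW (azimuth ≈ 219°).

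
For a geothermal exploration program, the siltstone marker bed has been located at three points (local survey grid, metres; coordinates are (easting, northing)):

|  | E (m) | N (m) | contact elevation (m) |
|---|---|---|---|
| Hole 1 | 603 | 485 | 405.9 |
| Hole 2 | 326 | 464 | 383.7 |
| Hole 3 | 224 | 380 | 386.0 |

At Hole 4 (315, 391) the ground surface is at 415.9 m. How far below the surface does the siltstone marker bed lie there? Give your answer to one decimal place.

Two edge vectors: Hole 1→Hole 2 = (-277, -21, -22.2), Hole 1→Hole 3 = (-379, -105, -19.9).
Normal n = (Hole 1→Hole 2) × (Hole 1→Hole 3) = (-1913.1, 2901.5, 21126).
So ∂z/∂E = −n_x/n_z = 0.09056 and ∂z/∂N = −n_y/n_z = −0.13734.
Intercept c from Hole 1: 405.9 − 54.61 + 66.61 = 417.91.
At (315, 391): z_contact = 28.53 − 53.70 + 417.91 = 392.73 m.
Depth below ground = 415.9 − 392.73 = 23.2 m.

23.2 m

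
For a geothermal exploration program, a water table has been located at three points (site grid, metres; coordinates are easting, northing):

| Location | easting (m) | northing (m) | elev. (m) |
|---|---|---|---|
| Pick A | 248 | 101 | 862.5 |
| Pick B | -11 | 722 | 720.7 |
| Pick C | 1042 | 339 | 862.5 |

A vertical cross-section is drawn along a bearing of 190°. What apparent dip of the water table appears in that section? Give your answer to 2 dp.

Two edge vectors: Pick A→Pick B = (-259, 621, -141.8), Pick A→Pick C = (794, 238, 0).
Normal n = (Pick A→Pick B) × (Pick A→Pick C) = (33748.4, -112589.2, -554716).
So ∂z/∂easting = −n_x/n_z = 0.06084 and ∂z/∂northing = −n_y/n_z = −0.20297.
Unit vector along 190° is (sin 190°, cos 190°) = (-0.1736, -0.9848).
Slope in that direction = a·(-0.1736) + b·(-0.9848) = 0.18932.
Apparent dip = arctan|0.18932| = 10.72° (true dip is 12.0°, so apparent ≤ true as expected).

10.72°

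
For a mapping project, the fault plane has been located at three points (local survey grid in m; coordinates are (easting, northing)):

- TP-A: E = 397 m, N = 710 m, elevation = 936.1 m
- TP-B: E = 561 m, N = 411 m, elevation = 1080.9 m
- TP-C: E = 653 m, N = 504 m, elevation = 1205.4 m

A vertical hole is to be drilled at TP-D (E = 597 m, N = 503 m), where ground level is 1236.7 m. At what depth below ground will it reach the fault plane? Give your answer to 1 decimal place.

97.9 m

Let the plane be z = a·E + b·N + c.
TP-B−TP-A: 164a − 299b = 144.8;  TP-C−TP-A: 256a − 206b = 269.3.
Solving gives a = 1.18550, b = 0.16596.
Then c = 936.1 − a·397 − b·710 = 347.63.
At (597, 503): z_contact = 707.74 + 83.48 + 347.63 = 1138.85 m.
Depth below ground = 1236.7 − 1138.85 = 97.9 m.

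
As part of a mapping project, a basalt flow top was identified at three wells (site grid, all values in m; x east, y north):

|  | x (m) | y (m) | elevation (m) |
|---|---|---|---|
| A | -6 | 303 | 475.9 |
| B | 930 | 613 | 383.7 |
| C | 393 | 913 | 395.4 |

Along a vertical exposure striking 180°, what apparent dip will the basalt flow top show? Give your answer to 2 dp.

4.93°

Let the plane be z = a·x + b·y + c.
B−A: 936a + 310b = −92.2;  C−A: 399a + 610b = −80.5.
Solving gives a = −0.06995, b = −0.08621.
Unit vector along 180° is (sin 180°, cos 180°) = (0.0000, -1.0000).
Slope in that direction = a·(0.0000) + b·(-1.0000) = 0.08621.
Apparent dip = arctan|0.08621| = 4.93° (true dip is 6.3°, so apparent ≤ true as expected).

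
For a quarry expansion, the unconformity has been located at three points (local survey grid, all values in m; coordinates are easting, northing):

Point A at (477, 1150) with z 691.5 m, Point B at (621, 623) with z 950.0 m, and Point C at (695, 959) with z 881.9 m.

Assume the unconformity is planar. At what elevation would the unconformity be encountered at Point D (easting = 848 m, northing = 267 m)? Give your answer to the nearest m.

Two edge vectors: Point A→Point B = (144, -527, 258.5), Point A→Point C = (218, -191, 190.4).
Normal n = (Point A→Point B) × (Point A→Point C) = (-50967.3, 28935.4, 87382).
So ∂z/∂easting = −n_x/n_z = 0.58327 and ∂z/∂northing = −n_y/n_z = −0.33114.
Intercept c from Point A: 691.5 − 278.22 + 380.81 = 794.09.
At (848, 267): z = 494.6 − 88.4 + 794.09 = 1200.3 m.

1200 m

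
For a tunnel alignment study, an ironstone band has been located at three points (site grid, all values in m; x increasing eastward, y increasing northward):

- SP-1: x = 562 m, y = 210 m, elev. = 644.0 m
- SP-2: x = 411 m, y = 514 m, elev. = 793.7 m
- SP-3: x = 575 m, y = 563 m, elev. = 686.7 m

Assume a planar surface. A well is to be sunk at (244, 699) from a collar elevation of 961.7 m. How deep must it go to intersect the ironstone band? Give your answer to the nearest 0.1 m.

Let the plane be z = a·x + b·y + c.
SP-2−SP-1: −151a + 304b = 149.7;  SP-3−SP-1: 13a + 353b = 42.7.
Solving gives a = −0.69624, b = 0.14660.
Then c = 644 − a·562 − b·210 = 1004.50.
At (244, 699): z_contact = −169.88 + 102.48 + 1004.50 = 937.09 m.
Depth below ground = 961.7 − 937.09 = 24.6 m.

24.6 m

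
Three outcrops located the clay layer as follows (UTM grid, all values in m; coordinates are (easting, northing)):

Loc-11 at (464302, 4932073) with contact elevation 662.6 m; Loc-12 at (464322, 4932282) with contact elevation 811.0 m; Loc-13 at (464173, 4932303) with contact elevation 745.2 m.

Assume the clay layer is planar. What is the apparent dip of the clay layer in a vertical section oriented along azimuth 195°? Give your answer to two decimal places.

37.77°

Two edge vectors: Loc-11→Loc-12 = (20, 209, 148.4), Loc-11→Loc-13 = (-129, 230, 82.6).
Normal n = (Loc-11→Loc-12) × (Loc-11→Loc-13) = (-16868.6, -20795.6, 31561).
So ∂z/∂E = −n_x/n_z = 0.53448 and ∂z/∂N = −n_y/n_z = 0.65890.
Unit vector along 195° is (sin 195°, cos 195°) = (-0.2588, -0.9659).
Slope in that direction = a·(-0.2588) + b·(-0.9659) = −0.77478.
Apparent dip = arctan|0.77478| = 37.77° (true dip is 40.3°, so apparent ≤ true as expected).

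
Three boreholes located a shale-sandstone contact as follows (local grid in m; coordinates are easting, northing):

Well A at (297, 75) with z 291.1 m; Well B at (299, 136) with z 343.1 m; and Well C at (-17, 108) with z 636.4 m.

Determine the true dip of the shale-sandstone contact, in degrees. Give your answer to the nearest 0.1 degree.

53.3°

Two edge vectors: Well A→Well B = (2, 61, 52), Well A→Well C = (-314, 33, 345.3).
Normal n = (Well A→Well B) × (Well A→Well C) = (19347.3, -17018.6, 19220).
So ∂z/∂easting = −n_x/n_z = −1.00662 and ∂z/∂northing = −n_y/n_z = 0.88546.
Gradient magnitude |∇z| = √(a² + b²) = √(1.01329 + 0.78404) = 1.34065.
True dip = arctan(1.34065) = 53.3°, dipping toward SE (azimuth ≈ 131°).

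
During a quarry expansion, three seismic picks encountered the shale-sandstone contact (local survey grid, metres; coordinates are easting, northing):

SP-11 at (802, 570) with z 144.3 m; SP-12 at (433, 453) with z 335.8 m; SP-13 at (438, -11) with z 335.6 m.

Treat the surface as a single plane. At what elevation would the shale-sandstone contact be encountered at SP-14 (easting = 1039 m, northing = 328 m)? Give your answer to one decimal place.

Let the plane be z = a·easting + b·northing + c.
SP-12−SP-11: −369a − 117b = 191.5;  SP-13−SP-11: −364a − 581b = 191.3.
Solving gives a = −0.517339, b = −0.005144.
Then c = 144.3 − a·802 − b·570 = 562.14.
At (1039, 328): z = −537.5 − 1.7 + 562.14 = 22.9 m.

22.9 m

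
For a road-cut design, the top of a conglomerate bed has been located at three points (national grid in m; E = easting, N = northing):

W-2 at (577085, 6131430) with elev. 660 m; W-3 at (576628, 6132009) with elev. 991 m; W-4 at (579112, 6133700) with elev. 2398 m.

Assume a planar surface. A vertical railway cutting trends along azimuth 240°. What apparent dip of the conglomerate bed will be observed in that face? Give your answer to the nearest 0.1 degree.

Let the plane be z = a·E + b·N + c.
W-3−W-2: −457a + 579b = 331;  W-4−W-2: 2027a + 2270b = 1738.
Solving gives a = 0.11530, b = 0.66268.
Unit vector along 240° is (sin 240°, cos 240°) = (-0.8660, -0.5000).
Slope in that direction = a·(-0.8660) + b·(-0.5000) = −0.43119.
Apparent dip = arctan|0.43119| = 23.3° (true dip is 33.9°, so apparent ≤ true as expected).

23.3°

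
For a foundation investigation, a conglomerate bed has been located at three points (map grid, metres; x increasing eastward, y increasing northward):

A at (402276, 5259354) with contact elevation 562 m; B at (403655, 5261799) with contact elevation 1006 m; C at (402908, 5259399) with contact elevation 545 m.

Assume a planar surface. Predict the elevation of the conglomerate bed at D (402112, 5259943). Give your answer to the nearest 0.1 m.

689.5 m

Let the plane be z = a·x + b·y + c.
B−A: 1379a + 2445b = 444;  C−A: 632a + 45b = −17.
Solving gives a = −0.041495161, b = 0.204998702.
Then c = 562 − a·402276 − b·5259354 = −1060906.24.
At (402112, 5259943): z = −16685.7 + 1078281.5 − 1060906.24 = 689.5 m.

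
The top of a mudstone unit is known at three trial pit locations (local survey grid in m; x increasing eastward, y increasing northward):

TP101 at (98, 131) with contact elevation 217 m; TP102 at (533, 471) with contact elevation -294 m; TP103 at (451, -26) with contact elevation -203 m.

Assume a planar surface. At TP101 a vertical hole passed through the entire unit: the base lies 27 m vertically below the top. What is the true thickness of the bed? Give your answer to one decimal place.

17.4 m

Let the plane be z = a·x + b·y + c.
TP102−TP101: 435a + 340b = −511;  TP103−TP101: 353a − 157b = −420.
Solving gives a = −1.18433, b = 0.01230.
|∇z| = √(a²+b²) = 1.18439, so dip δ = arctan(1.18439) = 49.83°.
True thickness = vertical thickness × cos δ = 27 × cos 49.83° = 17.4 m.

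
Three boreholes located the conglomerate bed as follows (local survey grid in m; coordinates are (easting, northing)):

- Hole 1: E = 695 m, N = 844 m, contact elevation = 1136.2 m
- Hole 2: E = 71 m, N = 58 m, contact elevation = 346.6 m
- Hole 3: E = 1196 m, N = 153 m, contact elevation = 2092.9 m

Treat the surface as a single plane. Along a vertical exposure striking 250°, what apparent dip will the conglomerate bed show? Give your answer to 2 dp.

54.36°

Let the plane be z = a·E + b·N + c.
Hole 2−Hole 1: −624a − 786b = −789.6;  Hole 3−Hole 1: 501a − 691b = 956.7.
Solving gives a = 1.57288, b = −0.24412.
Unit vector along 250° is (sin 250°, cos 250°) = (-0.9397, -0.3420).
Slope in that direction = a·(-0.9397) + b·(-0.3420) = −1.39453.
Apparent dip = arctan|1.39453| = 54.36° (true dip is 57.9°, so apparent ≤ true as expected).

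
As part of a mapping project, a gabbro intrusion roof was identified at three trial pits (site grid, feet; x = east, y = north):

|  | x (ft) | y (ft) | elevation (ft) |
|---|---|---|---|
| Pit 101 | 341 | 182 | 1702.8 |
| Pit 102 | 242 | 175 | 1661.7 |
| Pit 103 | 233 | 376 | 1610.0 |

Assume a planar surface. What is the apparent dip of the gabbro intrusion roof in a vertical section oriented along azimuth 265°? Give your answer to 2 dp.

Let the plane be z = a·x + b·y + c.
Pit 102−Pit 101: −99a − 7b = −41.1;  Pit 103−Pit 101: −108a + 194b = −92.8.
Solving gives a = 0.43197, b = −0.23787.
Unit vector along 265° is (sin 265°, cos 265°) = (-0.9962, -0.0872).
Slope in that direction = a·(-0.9962) + b·(-0.0872) = −0.40960.
Apparent dip = arctan|0.40960| = 22.27° (true dip is 26.2°, so apparent ≤ true as expected).

22.27°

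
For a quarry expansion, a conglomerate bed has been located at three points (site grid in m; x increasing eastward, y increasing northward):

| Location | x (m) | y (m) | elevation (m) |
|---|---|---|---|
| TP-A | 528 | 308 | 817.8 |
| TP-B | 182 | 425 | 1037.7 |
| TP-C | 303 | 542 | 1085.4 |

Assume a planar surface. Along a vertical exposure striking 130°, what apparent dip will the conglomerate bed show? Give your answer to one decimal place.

Two edge vectors: TP-A→TP-B = (-346, 117, 219.9), TP-A→TP-C = (-225, 234, 267.6).
Normal n = (TP-A→TP-B) × (TP-A→TP-C) = (-20147.4, 43112.1, -54639).
So ∂z/∂x = −n_x/n_z = −0.36874 and ∂z/∂y = −n_y/n_z = 0.78904.
Unit vector along 130° is (sin 130°, cos 130°) = (0.7660, -0.6428).
Slope in that direction = a·(0.7660) + b·(-0.6428) = −0.78965.
Apparent dip = arctan|0.78965| = 38.3° (true dip is 41.1°, so apparent ≤ true as expected).

38.3°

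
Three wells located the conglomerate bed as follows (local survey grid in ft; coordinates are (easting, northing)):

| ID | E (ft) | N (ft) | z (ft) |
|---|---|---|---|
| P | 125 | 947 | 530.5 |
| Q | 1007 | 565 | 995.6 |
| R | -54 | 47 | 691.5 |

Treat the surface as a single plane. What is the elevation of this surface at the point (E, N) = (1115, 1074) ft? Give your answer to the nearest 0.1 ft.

907.3 ft

Let the plane be z = a·E + b·N + c.
Q−P: 882a − 382b = 465.1;  R−P: −179a − 900b = 161.
Solving gives a = 0.414170, b = −0.261263.
Then c = 530.5 − a·125 − b·947 = 726.14.
At (1115, 1074): z = 461.8 − 280.6 + 726.14 = 907.3 ft.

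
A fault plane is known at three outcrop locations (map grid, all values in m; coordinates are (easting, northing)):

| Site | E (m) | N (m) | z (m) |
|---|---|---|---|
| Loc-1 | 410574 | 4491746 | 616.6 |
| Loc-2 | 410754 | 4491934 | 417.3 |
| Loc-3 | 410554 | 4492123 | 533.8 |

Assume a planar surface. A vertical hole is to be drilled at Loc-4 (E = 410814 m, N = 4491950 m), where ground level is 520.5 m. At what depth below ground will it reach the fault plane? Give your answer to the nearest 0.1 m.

157.3 m

Two edge vectors: Loc-1→Loc-2 = (180, 188, -199.3), Loc-1→Loc-3 = (-20, 377, -82.8).
Normal n = (Loc-1→Loc-2) × (Loc-1→Loc-3) = (59569.7, 18890, 71620).
So ∂z/∂E = −n_x/n_z = −0.831746719 and ∂z/∂N = −n_y/n_z = −0.263753142.
Intercept c from Loc-1: 616.6 + 341493.58 + 1184712.12 = 1526822.30.
At (410814, 4491950): z_contact = −341693.20 − 1184765.92 + 1526822.30 = 363.18 m.
Depth below ground = 520.5 − 363.18 = 157.3 m.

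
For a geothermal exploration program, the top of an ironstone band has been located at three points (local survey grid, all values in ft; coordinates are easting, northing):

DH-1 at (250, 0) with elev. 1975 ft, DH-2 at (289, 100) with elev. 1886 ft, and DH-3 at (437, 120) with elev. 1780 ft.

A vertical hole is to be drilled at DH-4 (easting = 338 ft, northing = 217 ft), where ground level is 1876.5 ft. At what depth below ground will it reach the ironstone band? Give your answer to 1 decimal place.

96.8 ft

Two edge vectors: DH-1→DH-2 = (39, 100, -89), DH-1→DH-3 = (187, 120, -195).
Normal n = (DH-1→DH-2) × (DH-1→DH-3) = (-8820, -9038, -14020).
So ∂z/∂easting = −n_x/n_z = −0.62910 and ∂z/∂northing = −n_y/n_z = −0.64465.
Intercept c from DH-1: 1975 + 157.28 + 0.00 = 2132.28.
At (338, 217): z_contact = −212.64 − 139.89 + 2132.28 = 1779.75 ft.
Depth below ground = 1876.5 − 1779.75 = 96.8 ft.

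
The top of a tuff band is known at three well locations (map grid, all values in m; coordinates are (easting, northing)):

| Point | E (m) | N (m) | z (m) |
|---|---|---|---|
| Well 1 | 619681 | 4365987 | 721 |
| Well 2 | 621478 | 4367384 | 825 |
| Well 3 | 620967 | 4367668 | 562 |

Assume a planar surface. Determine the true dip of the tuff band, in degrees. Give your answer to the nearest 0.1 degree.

Let the plane be z = a·E + b·N + c.
Well 2−Well 1: 1797a + 1397b = 104;  Well 3−Well 1: 1286a + 1681b = −159.
Solving gives a = 0.32425, b = −0.34264.
Gradient magnitude |∇z| = √(a² + b²) = √(0.10514 + 0.11740) = 0.47174.
True dip = arctan(0.47174) = 25.3°, dipping toward NW (azimuth ≈ 317°).

25.3°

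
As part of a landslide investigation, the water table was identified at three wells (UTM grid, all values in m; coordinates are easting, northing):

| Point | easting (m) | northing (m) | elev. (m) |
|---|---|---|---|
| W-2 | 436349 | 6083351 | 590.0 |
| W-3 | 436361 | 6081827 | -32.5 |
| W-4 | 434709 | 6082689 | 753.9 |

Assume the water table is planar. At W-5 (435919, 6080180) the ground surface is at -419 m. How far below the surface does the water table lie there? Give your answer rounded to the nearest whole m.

166 m

Let the plane be z = a·easting + b·northing + c.
W-3−W-2: 12a − 1524b = −622.5;  W-4−W-2: −1640a − 662b = 163.9.
Solving gives a = −0.26398020, b = 0.40638598.
Then c = 590 − a·436349 − b·6083351 = −2356411.08.
At (435919, 6080180): z_contact = −115074.0 + 2470899.9 − 2356411.08 = -585.1 m.
Depth below ground = -419 − (-585.1) = 166 m.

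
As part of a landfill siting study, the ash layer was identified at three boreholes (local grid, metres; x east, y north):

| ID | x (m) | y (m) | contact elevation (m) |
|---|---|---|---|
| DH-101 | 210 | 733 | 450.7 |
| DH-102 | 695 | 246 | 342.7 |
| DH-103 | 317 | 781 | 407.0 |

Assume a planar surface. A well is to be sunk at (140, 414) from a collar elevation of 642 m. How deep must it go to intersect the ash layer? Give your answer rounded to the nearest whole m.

Two edge vectors: DH-101→DH-102 = (485, -487, -108), DH-101→DH-103 = (107, 48, -43.7).
Normal n = (DH-101→DH-102) × (DH-101→DH-103) = (26465.9, 9638.5, 75389).
So ∂z/∂x = −n_x/n_z = −0.35106 and ∂z/∂y = −n_y/n_z = −0.12785.
Intercept c from DH-101: 450.7 + 73.72 + 93.71 = 618.14.
At (140, 414): z_contact = −49.1 − 52.9 + 618.14 = 516.1 m.
Depth below ground = 642 − 516.1 = 126 m.

126 m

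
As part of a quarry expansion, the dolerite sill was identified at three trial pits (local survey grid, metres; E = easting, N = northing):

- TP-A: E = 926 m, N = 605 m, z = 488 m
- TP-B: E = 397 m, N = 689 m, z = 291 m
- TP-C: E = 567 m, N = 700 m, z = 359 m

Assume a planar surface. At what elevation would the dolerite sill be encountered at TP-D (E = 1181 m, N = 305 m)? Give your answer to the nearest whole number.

551 m

Let the plane be z = a·E + b·N + c.
TP-B−TP-A: −529a + 84b = −197;  TP-C−TP-A: −359a + 95b = −129.
Solving gives a = 0.39201, b = 0.12349.
Then c = 488 − a·926 − b·605 = 50.29.
At (1181, 305): z = 463.0 + 37.7 + 50.29 = 550.9 m.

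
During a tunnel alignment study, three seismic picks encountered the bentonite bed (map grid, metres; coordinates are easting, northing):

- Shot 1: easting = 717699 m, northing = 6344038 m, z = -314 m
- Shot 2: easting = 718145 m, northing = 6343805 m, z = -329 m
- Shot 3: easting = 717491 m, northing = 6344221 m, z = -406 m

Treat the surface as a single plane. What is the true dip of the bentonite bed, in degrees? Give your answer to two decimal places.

56.63°

Two edge vectors: Shot 1→Shot 2 = (446, -233, -15), Shot 1→Shot 3 = (-208, 183, -92).
Normal n = (Shot 1→Shot 2) × (Shot 1→Shot 3) = (24181, 44152, 33154).
So ∂z/∂easting = −n_x/n_z = −0.72935 and ∂z/∂northing = −n_y/n_z = −1.33172.
Gradient magnitude |∇z| = √(a² + b²) = √(0.53196 + 1.77349) = 1.51837.
True dip = arctan(1.51837) = 56.63°, dipping toward NNE (azimuth ≈ 029°).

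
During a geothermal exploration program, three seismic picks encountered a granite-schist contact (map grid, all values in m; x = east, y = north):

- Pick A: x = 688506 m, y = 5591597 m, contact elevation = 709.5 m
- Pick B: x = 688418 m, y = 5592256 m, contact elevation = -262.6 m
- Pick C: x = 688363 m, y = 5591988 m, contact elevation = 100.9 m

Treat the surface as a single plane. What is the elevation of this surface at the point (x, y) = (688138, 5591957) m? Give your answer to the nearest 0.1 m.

66.3 m

Let the plane be z = a·x + b·y + c.
Pick B−Pick A: −88a + 659b = −972.1;  Pick C−Pick A: −143a + 391b = −608.6.
Solving gives a = 0.350604222, b = −1.428295643.
Then c = 709.5 − a·688506 − b·5591597 = 7745770.02.
At (688138, 5591957): z = 241264.1 − 7986967.8 + 7745770.02 = 66.3 m.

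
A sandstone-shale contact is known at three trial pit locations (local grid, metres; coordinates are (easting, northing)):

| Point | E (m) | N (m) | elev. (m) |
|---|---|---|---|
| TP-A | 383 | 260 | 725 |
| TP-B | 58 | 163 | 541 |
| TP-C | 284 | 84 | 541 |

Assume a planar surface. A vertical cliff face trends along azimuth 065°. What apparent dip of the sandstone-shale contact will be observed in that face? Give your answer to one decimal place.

Let the plane be z = a·E + b·N + c.
TP-B−TP-A: −325a − 97b = −184;  TP-C−TP-A: −99a − 176b = −184.
Solving gives a = 0.30540, b = 0.87367.
Unit vector along 065° is (sin 65°, cos 65°) = (0.9063, 0.4226).
Slope in that direction = a·(0.9063) + b·(0.4226) = 0.64601.
Apparent dip = arctan|0.64601| = 32.9° (true dip is 42.8°, so apparent ≤ true as expected).

32.9°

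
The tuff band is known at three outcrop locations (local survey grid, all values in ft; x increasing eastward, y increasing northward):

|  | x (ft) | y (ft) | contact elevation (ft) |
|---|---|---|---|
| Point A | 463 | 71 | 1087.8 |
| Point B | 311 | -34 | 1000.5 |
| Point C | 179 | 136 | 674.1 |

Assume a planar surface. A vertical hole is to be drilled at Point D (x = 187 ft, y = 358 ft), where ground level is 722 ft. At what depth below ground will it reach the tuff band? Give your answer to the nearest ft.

251 ft

Let the plane be z = a·x + b·y + c.
Point B−Point A: −152a − 105b = −87.3;  Point C−Point A: −284a + 65b = −413.7.
Solving gives a = 1.23710, b = −0.95943.
Then c = 1087.8 − a·463 − b·71 = 583.14.
At (187, 358): z_contact = 231.3 − 343.5 + 583.14 = 471.0 ft.
Depth below ground = 722 − 471.0 = 251 ft.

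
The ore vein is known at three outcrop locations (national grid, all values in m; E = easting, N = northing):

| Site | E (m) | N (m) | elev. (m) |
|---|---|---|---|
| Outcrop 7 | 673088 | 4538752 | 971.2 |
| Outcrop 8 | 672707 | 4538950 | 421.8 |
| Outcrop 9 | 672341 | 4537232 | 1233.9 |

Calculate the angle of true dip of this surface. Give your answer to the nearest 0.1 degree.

52.1°

Two edge vectors: Outcrop 7→Outcrop 8 = (-381, 198, -549.4), Outcrop 7→Outcrop 9 = (-747, -1520, 262.7).
Normal n = (Outcrop 7→Outcrop 8) × (Outcrop 7→Outcrop 9) = (-783073.4, 510490.5, 727026).
So ∂z/∂E = −n_x/n_z = 1.07709 and ∂z/∂N = −n_y/n_z = −0.70216.
Gradient magnitude |∇z| = √(a² + b²) = √(1.16013 + 0.49303) = 1.28575.
True dip = arctan(1.28575) = 52.1°, dipping toward WNW (azimuth ≈ 303°).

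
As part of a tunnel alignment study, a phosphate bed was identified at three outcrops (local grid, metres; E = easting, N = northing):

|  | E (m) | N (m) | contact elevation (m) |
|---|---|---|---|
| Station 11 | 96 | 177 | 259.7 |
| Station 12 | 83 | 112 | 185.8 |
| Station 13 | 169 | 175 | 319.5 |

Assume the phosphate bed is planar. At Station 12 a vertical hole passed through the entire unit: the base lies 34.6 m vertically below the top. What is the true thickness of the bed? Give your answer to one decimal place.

21.2 m

Let the plane be z = a·E + b·N + c.
Station 12−Station 11: −13a − 65b = −73.9;  Station 13−Station 11: 73a − 2b = 59.8.
Solving gives a = 0.84569, b = 0.96778.
|∇z| = √(a²+b²) = 1.28522, so dip δ = arctan(1.28522) = 52.11°.
True thickness = vertical thickness × cos δ = 34.6 × cos 52.11° = 21.2 m.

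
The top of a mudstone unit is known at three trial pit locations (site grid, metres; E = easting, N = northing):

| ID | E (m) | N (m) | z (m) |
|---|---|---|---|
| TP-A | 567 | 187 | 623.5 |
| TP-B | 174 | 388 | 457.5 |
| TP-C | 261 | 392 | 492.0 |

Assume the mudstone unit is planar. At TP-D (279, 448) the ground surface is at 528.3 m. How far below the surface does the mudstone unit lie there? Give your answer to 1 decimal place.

31.7 m

Let the plane be z = a·E + b·N + c.
TP-B−TP-A: −393a + 201b = −166;  TP-C−TP-A: −306a + 205b = −131.5.
Solving gives a = 0.39868, b = −0.04636.
Then c = 623.5 − a·567 − b·187 = 406.12.
At (279, 448): z_contact = 111.23 − 20.77 + 406.12 = 496.58 m.
Depth below ground = 528.3 − 496.58 = 31.7 m.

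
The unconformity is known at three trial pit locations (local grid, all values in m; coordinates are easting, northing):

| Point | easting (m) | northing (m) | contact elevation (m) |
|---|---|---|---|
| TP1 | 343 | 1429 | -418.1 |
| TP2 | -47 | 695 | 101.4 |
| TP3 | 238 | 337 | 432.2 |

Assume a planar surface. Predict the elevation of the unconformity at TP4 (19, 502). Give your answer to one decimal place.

Let the plane be z = a·easting + b·northing + c.
TP2−TP1: −390a − 734b = 519.5;  TP3−TP1: −105a − 1092b = 850.3.
Solving gives a = 0.162914, b = −0.794328.
Then c = -418.1 − a·343 − b·1429 = 661.11.
At (19, 502): z = 3.1 − 398.8 + 661.11 = 265.5 m.

265.5 m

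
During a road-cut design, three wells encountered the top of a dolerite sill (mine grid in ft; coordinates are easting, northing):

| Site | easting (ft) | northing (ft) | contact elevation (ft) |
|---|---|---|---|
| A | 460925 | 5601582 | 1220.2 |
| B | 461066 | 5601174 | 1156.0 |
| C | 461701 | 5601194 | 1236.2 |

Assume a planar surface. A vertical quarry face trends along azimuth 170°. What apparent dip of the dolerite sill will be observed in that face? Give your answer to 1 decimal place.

9.9°

Let the plane be z = a·easting + b·northing + c.
B−A: 141a − 408b = −64.2;  C−A: 776a − 388b = 16.
Solving gives a = 0.12004, b = 0.19884.
Unit vector along 170° is (sin 170°, cos 170°) = (0.1736, -0.9848).
Slope in that direction = a·(0.1736) + b·(-0.9848) = −0.17497.
Apparent dip = arctan|0.17497| = 9.9° (true dip is 13.1°, so apparent ≤ true as expected).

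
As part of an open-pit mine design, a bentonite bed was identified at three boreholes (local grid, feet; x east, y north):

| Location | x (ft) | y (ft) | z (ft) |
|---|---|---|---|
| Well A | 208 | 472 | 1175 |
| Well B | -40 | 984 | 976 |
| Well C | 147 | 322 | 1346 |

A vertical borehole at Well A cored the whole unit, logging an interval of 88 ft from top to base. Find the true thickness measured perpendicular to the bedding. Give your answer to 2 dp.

Let the plane be z = a·x + b·y + c.
Well B−Well A: −248a + 512b = −199;  Well C−Well A: −61a − 150b = 171.
Solving gives a = −0.84320, b = −0.79710.
|∇z| = √(a²+b²) = 1.16033, so dip δ = arctan(1.16033) = 49.24°.
True thickness = vertical thickness × cos δ = 88 × cos 49.24° = 57.45 ft.

57.45 ft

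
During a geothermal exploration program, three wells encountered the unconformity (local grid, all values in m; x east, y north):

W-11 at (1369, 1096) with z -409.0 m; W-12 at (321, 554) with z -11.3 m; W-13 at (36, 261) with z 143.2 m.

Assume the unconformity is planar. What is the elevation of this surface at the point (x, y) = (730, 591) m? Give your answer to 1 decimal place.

Let the plane be z = a·x + b·y + c.
W-12−W-11: −1048a − 542b = 397.7;  W-13−W-11: −1333a − 835b = 552.2.
Solving gives a = −0.214865, b = −0.318305.
Then c = -409 − a·1369 − b·1096 = 234.01.
At (730, 591): z = −156.9 − 188.1 + 234.01 = -111.0 m.

-111.0 m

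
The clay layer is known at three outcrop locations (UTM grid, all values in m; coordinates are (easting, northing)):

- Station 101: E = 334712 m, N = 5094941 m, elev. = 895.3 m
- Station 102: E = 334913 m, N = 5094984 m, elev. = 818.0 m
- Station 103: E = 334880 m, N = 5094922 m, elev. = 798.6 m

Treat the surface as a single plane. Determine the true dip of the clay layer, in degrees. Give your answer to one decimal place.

37.8°

Let the plane be z = a·E + b·N + c.
Station 102−Station 101: 201a + 43b = −77.3;  Station 103−Station 101: 168a − 19b = −96.7.
Solving gives a = −0.50954, b = 0.58411.
Gradient magnitude |∇z| = √(a² + b²) = √(0.25963 + 0.34118) = 0.77512.
True dip = arctan(0.77512) = 37.8°, dipping toward SE (azimuth ≈ 139°).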